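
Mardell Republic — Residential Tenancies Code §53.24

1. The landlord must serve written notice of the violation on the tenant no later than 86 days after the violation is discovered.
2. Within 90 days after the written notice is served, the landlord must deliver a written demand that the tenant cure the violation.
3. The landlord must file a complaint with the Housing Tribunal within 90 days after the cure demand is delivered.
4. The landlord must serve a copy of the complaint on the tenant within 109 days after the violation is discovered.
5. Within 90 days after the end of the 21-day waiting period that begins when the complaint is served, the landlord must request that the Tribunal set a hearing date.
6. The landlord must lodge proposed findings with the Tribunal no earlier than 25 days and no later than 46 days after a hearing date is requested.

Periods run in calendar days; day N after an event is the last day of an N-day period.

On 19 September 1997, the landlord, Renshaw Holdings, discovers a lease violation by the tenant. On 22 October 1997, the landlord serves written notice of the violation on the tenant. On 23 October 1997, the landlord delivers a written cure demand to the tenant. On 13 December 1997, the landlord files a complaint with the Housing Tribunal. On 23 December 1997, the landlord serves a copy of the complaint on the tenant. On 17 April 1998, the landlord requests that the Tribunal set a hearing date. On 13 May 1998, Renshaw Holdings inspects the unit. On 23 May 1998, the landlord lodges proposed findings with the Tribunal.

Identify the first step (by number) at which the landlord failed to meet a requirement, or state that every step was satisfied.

Step 5

Step 1: 86 days after 19 September 1997 (when the violation is discovered) is 14 December 1997; 22 October 1997 is within that limit.
Step 2: 90 days after 22 October 1997 (when the written notice is served) is 20 January 1998; 23 October 1997 is within that limit.
Step 3: 90 days after 23 October 1997 (when the cure demand is delivered) is 21 January 1998; completed 13 December 1997, before the deadline.
Step 4: 109 days after 19 September 1997 (when the violation is discovered) is 6 January 1998; done 23 December 1997 — timely.
Step 5: 90 days after 13 January 1998 (end of the 21-day waiting period, which began when the complaint is served on 23 December 1997) is 13 April 1998; not done until 17 April 1998, 4 days after the deadline.
That is the first point of non-compliance.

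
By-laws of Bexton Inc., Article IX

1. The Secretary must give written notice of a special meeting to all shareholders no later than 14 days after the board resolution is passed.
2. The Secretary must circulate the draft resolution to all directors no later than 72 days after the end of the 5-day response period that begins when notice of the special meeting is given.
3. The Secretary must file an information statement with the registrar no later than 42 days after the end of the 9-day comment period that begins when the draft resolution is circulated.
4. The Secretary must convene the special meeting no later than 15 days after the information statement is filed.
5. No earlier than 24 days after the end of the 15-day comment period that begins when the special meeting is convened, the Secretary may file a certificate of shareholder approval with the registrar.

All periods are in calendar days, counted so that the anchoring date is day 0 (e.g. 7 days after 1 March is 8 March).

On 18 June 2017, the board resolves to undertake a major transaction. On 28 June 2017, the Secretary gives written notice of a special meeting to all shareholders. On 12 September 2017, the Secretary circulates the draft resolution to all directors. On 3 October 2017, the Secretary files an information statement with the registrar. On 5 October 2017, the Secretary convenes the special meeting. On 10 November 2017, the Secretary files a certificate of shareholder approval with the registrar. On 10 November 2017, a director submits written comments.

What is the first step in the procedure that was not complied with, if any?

(1) due by 18 June 2017 + 14 days = 2 July 2017; done 28 June 2017 — timely.
(2) due by 3 July 2017 + 72 days = 13 September 2017; completed 12 September 2017, before the deadline.
(3) due by 21 September 2017 + 42 days = 2 November 2017; done 3 October 2017 — timely.
(4) due by 3 October 2017 + 15 days = 18 October 2017; 5 October 2017 is within that limit.
(5) permitted from 20 October 2017 + 24 days = 13 November 2017 onward; done 10 November 2017 — 3 days too early.

Step 5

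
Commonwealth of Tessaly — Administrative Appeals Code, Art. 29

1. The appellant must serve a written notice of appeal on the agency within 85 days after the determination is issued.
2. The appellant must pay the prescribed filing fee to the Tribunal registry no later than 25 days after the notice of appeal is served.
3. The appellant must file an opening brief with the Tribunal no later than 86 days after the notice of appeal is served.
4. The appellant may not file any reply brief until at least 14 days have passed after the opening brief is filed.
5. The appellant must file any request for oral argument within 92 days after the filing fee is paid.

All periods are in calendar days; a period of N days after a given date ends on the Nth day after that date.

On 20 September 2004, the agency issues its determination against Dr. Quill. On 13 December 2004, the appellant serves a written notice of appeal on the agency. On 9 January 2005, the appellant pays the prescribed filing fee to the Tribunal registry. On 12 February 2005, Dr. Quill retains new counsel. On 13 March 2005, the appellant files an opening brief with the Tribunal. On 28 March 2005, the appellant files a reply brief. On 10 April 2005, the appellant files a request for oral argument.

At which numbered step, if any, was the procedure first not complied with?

Step 1: 85 days after 20 September 2004 (when the determination is issued) is 14 December 2004; completed 13 December 2004, before the deadline.
Step 2: 25 days after 13 December 2004 (when the notice of appeal is served) is 7 January 2005; not done until 9 January 2005, 2 days after the deadline.

Step 2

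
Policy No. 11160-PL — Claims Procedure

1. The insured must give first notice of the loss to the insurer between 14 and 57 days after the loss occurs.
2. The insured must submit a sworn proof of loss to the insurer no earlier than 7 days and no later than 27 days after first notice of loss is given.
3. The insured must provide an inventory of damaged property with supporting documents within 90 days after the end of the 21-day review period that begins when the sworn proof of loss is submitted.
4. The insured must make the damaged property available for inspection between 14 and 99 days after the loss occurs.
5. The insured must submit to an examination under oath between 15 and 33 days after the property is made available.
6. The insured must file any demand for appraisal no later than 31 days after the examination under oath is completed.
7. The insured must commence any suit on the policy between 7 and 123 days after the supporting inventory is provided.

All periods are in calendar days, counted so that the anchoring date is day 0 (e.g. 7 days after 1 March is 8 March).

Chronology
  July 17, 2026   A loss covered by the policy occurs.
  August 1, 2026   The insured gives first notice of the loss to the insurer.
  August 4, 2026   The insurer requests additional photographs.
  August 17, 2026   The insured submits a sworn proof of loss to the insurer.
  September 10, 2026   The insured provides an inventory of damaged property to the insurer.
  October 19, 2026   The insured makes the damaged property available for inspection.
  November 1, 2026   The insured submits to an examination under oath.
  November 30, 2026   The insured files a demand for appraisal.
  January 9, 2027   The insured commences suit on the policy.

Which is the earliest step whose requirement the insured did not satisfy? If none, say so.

Step 1 — 14 and 57 days from July 17, 2026 (when the loss occurs) are July 31, 2026 and September 12, 2026 respectively; done August 1, 2026 — within the window.
Step 2 — 7 and 27 days from August 1, 2026 (when first notice of loss is given) are August 8, 2026 and August 28, 2026 respectively; August 17, 2026 falls inside that range.
Step 3 — counting 90 days from September 7, 2026 (end of the 21-day review period, which began when the sworn proof of loss is submitted on August 17, 2026) gives a deadline of December 6, 2026; September 10, 2026 is within that limit.
Step 4 — 14 and 99 days from July 17, 2026 (when the loss occurs) are July 31, 2026 and October 24, 2026 respectively; done October 19, 2026 — within the window.
Step 5 — 15 and 33 days from October 19, 2026 (when the property is made available) are November 3, 2026 and November 21, 2026 respectively; done November 1, 2026 — 2 days before the window opened.
No need to go further; step 5 was not satisfied.

Step 5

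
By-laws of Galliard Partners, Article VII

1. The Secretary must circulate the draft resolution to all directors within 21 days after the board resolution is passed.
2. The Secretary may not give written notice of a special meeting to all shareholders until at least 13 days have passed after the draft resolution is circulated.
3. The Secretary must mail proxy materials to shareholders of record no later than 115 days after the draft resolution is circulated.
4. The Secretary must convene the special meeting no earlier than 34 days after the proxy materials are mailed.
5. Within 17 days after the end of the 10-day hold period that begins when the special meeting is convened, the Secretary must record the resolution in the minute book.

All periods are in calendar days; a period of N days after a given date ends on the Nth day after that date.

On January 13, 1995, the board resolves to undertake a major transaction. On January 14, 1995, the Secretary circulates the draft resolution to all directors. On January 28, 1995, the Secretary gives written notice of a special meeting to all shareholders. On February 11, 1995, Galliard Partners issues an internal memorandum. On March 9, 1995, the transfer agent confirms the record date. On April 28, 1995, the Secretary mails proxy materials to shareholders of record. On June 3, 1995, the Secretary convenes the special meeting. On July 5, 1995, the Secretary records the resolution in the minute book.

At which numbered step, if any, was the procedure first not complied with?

Step 1 — counting 21 days from January 13, 1995 (when the board resolution is passed) gives a deadline of February 3, 1995; done January 14, 1995 — timely.
Step 2 — must wait 13 days from January 14, 1995 (when the draft resolution is circulated), so not before January 27, 1995; done January 28, 1995, after the minimum wait.
Step 3 — counting 115 days from January 14, 1995 (when the draft resolution is circulated) gives a deadline of May 9, 1995; completed April 28, 1995, before the deadline.
Step 4 — must wait 34 days from April 28, 1995 (when the proxy materials are mailed), so not before June 1, 1995; done June 3, 1995, after the minimum wait.
Step 5 — counting 17 days from June 13, 1995 (end of the 10-day hold period, which began when the special meeting is convened on June 3, 1995) gives a deadline of June 30, 1995; not done until July 5, 1995, 5 days after the deadline.
No need to go further; step 5 was not satisfied.

Step 5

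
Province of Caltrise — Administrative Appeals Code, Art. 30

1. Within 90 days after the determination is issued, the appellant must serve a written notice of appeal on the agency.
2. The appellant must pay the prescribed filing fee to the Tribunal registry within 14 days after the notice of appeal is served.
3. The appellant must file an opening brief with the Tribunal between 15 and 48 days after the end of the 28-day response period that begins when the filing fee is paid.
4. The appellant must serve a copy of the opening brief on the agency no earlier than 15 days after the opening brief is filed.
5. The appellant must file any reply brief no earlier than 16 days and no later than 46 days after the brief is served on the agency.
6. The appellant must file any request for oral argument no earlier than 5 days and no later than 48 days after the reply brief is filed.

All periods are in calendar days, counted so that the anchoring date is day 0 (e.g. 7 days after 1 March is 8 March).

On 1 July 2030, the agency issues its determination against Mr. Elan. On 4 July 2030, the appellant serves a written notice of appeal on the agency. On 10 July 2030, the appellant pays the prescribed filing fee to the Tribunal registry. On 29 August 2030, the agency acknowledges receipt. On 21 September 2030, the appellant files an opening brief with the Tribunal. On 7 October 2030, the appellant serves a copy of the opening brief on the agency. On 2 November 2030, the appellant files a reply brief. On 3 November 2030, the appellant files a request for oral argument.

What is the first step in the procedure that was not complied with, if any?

Step 1: 90 days after 1 July 2030 (when the determination is issued) is 29 September 2030; done 4 July 2030 — timely.
Step 2: 14 days after 4 July 2030 (when the notice of appeal is served) is 18 July 2030; done 10 July 2030 — timely.
Step 3: the window is 15–48 days after 7 August 2030 (end of the 28-day response period, which began when the filing fee is paid on 10 July 2030), so 22 August 2030 through 24 September 2030; done 21 September 2030 — within the window.
Step 4: the earliest permitted date is 15 days after 21 September 2030 (when the opening brief is filed), i.e. 6 October 2030; done 7 October 2030 — permitted.
Step 5: the window is 16–46 days after 7 October 2030 (when the brief is served on the agency), so 23 October 2030 through 22 November 2030; done 2 November 2030, which is between those dates.
Step 6: the window is 5–48 days after 2 November 2030 (when the reply brief is filed), so 7 November 2030 through 20 December 2030; done 3 November 2030 — 4 days before the window opened.
That is the first point of non-compliance.

Step 6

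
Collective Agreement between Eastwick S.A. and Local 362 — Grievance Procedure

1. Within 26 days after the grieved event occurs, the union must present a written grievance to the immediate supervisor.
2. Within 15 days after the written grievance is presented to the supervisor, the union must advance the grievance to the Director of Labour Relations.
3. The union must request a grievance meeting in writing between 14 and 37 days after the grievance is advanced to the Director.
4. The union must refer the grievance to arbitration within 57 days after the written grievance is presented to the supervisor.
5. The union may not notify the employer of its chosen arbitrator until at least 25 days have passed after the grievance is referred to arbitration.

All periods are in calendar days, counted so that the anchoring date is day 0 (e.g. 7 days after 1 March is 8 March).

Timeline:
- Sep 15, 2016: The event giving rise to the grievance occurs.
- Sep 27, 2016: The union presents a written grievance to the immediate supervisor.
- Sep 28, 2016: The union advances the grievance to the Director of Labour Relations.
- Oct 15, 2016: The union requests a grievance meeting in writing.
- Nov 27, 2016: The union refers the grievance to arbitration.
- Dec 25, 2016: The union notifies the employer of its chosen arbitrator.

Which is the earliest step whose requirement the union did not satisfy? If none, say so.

Step 4

(1) due by Sep 15, 2016 + 26 days = Oct 11, 2016; Sep 27, 2016 is within that limit.
(2) due by Sep 27, 2016 + 15 days = Oct 12, 2016; Sep 28, 2016 is within that limit.
(3) the permitted window runs from Sep 28, 2016 + 14 = Oct 12, 2016 to Sep 28, 2016 + 37 = Nov 4, 2016; done Oct 15, 2016 — within the window.
(4) due by Sep 27, 2016 + 57 days = Nov 23, 2016; Nov 27, 2016 misses that deadline by 4 days.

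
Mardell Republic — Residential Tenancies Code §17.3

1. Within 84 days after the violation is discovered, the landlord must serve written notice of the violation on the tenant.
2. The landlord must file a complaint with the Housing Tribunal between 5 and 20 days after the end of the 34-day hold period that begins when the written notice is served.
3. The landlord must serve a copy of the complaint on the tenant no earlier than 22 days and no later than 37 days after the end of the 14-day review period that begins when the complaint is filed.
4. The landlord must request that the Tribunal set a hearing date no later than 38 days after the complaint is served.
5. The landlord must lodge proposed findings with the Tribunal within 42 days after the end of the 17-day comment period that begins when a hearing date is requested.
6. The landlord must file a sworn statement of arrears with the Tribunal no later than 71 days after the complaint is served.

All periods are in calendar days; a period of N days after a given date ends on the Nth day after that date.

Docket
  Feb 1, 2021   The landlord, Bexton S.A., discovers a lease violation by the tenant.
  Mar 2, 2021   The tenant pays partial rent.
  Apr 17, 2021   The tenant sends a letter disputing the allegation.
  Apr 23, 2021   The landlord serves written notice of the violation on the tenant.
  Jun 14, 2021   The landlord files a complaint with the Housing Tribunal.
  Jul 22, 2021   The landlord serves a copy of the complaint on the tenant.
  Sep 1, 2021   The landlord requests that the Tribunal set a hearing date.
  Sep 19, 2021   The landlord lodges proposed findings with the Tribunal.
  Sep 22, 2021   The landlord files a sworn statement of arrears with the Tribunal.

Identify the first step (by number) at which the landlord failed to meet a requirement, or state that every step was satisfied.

Step 4

(1) due by Feb 1, 2021 + 84 days = Apr 26, 2021; done Apr 23, 2021 — timely.
(2) the permitted window runs from May 27, 2021 + 5 = Jun 1, 2021 to May 27, 2021 + 20 = Jun 16, 2021; done Jun 14, 2021, which is between those dates.
(3) the permitted window runs from Jun 28, 2021 + 22 = Jul 20, 2021 to Jun 28, 2021 + 37 = Aug 4, 2021; done Jul 22, 2021 — within the window.
(4) due by Jul 22, 2021 + 38 days = Aug 29, 2021; done Sep 1, 2021 — 3 days late.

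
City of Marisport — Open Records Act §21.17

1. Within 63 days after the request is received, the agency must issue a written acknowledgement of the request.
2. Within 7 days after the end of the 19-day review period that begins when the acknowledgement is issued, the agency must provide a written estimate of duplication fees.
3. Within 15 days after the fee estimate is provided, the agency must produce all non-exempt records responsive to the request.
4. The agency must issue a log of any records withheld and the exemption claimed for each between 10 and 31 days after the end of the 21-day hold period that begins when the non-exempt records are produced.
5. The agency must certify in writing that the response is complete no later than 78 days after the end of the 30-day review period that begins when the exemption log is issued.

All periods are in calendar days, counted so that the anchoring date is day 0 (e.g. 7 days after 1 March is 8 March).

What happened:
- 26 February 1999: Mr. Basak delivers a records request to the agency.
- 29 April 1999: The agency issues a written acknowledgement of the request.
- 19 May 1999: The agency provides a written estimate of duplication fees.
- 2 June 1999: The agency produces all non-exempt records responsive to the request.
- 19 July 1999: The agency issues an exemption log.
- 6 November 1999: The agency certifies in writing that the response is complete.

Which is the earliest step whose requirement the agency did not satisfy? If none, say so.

Step 1 — counting 63 days from 26 February 1999 (when the request is received) gives a deadline of 30 April 1999; completed 29 April 1999, before the deadline.
Step 2 — counting 7 days from 18 May 1999 (end of the 19-day review period, which began when the acknowledgement is issued on 29 April 1999) gives a deadline of 25 May 1999; completed 19 May 1999, before the deadline.
Step 3 — counting 15 days from 19 May 1999 (when the fee estimate is provided) gives a deadline of 3 June 1999; completed 2 June 1999, before the deadline.
Step 4 — 10 and 31 days from 23 June 1999 (end of the 21-day hold period, which began when the non-exempt records are produced on 2 June 1999) are 3 July 1999 and 24 July 1999 respectively; 19 July 1999 falls inside that range.
Step 5 — counting 78 days from 18 August 1999 (end of the 30-day review period, which began when the exemption log is issued on 19 July 1999) gives a deadline of 4 November 1999; 6 November 1999 misses that deadline by 2 days.
Later steps need not be reached.

Step 5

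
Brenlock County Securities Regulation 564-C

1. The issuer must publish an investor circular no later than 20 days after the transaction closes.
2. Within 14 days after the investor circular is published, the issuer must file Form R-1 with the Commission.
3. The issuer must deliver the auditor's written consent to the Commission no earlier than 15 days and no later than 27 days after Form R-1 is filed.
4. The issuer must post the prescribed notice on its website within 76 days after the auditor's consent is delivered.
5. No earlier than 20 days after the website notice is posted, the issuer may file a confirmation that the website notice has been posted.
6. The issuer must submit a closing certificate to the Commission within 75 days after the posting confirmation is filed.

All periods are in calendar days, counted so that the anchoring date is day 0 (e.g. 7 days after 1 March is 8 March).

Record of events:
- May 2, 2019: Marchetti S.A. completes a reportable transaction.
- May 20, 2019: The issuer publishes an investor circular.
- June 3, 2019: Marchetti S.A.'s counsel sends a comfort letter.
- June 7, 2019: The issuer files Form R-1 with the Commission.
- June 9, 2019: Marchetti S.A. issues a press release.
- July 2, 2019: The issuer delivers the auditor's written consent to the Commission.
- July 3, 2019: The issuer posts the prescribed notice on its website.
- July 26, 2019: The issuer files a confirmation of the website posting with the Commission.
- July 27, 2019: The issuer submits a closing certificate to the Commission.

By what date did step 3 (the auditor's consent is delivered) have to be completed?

July 4, 2019

Step 3 runs from June 7, 2019, when Form R-1 is filed. The window is 15–27 days after June 7, 2019; it closes on July 4, 2019.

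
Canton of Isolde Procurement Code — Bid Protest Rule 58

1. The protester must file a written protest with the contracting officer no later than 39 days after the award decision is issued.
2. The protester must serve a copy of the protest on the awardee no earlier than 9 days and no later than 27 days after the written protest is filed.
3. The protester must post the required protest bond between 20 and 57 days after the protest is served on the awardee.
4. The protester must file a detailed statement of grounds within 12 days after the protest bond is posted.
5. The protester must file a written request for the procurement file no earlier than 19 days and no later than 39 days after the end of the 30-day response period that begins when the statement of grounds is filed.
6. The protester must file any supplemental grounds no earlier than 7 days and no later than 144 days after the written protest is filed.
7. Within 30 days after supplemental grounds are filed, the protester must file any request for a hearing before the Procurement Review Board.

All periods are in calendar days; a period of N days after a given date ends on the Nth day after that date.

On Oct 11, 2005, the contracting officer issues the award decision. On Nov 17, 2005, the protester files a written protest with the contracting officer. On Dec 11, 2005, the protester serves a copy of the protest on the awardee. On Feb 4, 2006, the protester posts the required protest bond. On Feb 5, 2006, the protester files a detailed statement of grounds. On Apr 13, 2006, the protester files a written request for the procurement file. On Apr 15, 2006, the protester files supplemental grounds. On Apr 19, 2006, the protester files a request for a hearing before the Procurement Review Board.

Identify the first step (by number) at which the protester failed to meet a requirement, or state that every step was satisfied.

(1) due by Oct 11, 2005 + 39 days = Nov 19, 2005; Nov 17, 2005 is within that limit.
(2) the permitted window runs from Nov 17, 2005 + 9 = Nov 26, 2005 to Nov 17, 2005 + 27 = Dec 14, 2005; done Dec 11, 2005 — within the window.
(3) the permitted window runs from Dec 11, 2005 + 20 = Dec 31, 2005 to Dec 11, 2005 + 57 = Feb 6, 2006; done Feb 4, 2006 — within the window.
(4) due by Feb 4, 2006 + 12 days = Feb 16, 2006; Feb 5, 2006 is within that limit.
(5) the permitted window runs from Mar 7, 2006 + 19 = Mar 26, 2006 to Mar 7, 2006 + 39 = Apr 15, 2006; done Apr 13, 2006, which is between those dates.
(6) the permitted window runs from Nov 17, 2005 + 7 = Nov 24, 2005 to Nov 17, 2005 + 144 = Apr 10, 2006; done Apr 15, 2006 — 5 days after the window closed.
The procedure was therefore not followed at step 6.

Step 6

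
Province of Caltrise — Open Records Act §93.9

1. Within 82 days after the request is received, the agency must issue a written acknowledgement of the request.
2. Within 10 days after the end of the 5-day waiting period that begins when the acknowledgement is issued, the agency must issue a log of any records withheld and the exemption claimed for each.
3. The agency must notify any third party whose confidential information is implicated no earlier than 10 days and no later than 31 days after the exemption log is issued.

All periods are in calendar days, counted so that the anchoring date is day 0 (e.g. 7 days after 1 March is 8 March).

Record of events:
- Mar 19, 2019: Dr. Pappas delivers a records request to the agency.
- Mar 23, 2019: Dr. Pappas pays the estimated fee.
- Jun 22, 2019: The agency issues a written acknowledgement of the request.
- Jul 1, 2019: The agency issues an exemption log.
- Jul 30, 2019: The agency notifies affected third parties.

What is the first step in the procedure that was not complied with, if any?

Step 1: 82 days after Mar 19, 2019 (when the request is received) is Jun 9, 2019; Jun 22, 2019 misses that deadline by 13 days.
The analysis stops there.

Step 1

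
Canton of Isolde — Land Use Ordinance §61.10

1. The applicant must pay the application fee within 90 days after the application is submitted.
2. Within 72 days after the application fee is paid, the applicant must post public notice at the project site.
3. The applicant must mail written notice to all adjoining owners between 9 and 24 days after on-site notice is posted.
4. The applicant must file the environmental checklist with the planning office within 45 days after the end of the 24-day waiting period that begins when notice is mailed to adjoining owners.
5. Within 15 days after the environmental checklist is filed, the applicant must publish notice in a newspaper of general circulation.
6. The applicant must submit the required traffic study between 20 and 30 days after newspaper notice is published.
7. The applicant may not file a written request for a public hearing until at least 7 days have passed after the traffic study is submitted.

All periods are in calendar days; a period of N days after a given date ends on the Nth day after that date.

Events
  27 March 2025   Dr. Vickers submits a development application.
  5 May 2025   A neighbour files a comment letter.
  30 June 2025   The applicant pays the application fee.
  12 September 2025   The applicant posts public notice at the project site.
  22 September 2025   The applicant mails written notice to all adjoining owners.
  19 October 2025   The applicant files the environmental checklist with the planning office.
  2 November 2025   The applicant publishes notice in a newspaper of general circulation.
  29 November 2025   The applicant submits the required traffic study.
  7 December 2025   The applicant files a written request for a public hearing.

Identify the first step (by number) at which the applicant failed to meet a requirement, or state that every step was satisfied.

Step 1: 90 days after 27 March 2025 (when the application is submitted) is 25 June 2025; 30 June 2025 misses that deadline by 5 days.

Step 1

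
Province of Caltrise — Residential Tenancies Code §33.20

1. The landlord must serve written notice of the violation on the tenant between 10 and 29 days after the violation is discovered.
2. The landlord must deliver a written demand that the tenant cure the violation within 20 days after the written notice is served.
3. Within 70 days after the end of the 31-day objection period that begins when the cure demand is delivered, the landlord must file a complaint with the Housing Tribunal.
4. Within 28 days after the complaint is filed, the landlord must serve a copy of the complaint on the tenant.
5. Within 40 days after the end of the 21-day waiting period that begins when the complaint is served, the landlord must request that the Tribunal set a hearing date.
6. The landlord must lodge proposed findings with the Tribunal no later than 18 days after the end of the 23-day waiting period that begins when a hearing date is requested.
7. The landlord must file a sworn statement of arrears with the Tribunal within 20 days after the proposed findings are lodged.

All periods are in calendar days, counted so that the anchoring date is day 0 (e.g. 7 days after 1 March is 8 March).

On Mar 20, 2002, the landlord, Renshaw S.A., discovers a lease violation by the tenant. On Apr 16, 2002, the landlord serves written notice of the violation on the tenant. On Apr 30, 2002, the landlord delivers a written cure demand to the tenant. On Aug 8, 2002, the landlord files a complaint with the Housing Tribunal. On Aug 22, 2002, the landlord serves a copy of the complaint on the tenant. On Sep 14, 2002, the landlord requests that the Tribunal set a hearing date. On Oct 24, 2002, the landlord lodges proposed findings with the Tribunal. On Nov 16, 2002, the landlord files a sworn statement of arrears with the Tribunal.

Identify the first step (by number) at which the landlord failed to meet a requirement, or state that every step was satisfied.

(1) the permitted window runs from Mar 20, 2002 + 10 = Mar 30, 2002 to Mar 20, 2002 + 29 = Apr 18, 2002; done Apr 16, 2002, which is between those dates.
(2) due by Apr 16, 2002 + 20 days = May 6, 2002; completed Apr 30, 2002, before the deadline.
(3) due by May 31, 2002 + 70 days = Aug 9, 2002; Aug 8, 2002 is within that limit.
(4) due by Aug 8, 2002 + 28 days = Sep 5, 2002; completed Aug 22, 2002, before the deadline.
(5) due by Sep 12, 2002 + 40 days = Oct 22, 2002; completed Sep 14, 2002, before the deadline.
(6) due by Oct 7, 2002 + 18 days = Oct 25, 2002; Oct 24, 2002 is within that limit.
(7) due by Oct 24, 2002 + 20 days = Nov 13, 2002; done Nov 16, 2002 — 3 days late.
That is the first point of non-compliance.

Step 7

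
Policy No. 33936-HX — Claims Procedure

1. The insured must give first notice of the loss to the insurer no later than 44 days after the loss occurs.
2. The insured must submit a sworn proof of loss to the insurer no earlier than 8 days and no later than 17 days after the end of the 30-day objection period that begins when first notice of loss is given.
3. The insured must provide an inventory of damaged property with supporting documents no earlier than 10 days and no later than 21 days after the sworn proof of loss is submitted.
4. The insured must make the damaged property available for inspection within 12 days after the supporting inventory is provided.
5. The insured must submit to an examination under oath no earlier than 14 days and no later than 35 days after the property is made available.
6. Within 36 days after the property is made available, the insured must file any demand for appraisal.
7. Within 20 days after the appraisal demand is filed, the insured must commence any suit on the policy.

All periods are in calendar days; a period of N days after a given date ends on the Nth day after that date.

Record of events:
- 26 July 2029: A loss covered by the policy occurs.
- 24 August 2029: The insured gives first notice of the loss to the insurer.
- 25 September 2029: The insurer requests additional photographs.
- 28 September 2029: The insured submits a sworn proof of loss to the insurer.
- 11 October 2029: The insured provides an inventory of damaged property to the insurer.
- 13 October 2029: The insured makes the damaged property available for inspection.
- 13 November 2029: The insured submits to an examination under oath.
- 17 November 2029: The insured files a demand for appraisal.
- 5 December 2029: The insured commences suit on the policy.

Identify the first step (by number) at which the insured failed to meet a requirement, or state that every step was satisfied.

Step 1 — counting 44 days from 26 July 2029 (when the loss occurs) gives a deadline of 8 September 2029; completed 24 August 2029, before the deadline.
Step 2 — 8 and 17 days from 23 September 2029 (end of the 30-day objection period, which began when first notice of loss is given on 24 August 2029) are 1 October 2029 and 10 October 2029 respectively; 28 September 2029 is 3 days too early.

Step 2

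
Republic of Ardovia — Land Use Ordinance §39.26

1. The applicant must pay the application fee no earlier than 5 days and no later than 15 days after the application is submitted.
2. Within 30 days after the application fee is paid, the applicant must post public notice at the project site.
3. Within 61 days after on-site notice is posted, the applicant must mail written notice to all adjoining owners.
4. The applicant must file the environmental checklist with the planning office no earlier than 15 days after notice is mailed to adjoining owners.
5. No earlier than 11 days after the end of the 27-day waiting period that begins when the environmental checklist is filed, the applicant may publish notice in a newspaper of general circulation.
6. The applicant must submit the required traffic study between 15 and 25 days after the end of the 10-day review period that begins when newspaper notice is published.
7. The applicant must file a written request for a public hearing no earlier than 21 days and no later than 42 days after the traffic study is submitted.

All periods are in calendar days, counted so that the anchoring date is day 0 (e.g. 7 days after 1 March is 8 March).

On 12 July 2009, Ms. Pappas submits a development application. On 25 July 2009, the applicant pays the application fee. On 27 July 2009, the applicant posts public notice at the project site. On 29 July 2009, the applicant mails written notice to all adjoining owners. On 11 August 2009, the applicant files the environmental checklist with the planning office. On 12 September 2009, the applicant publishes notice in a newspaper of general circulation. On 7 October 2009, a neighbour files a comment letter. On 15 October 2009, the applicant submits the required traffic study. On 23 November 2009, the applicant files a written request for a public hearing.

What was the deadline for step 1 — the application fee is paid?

27 July 2009

Step 1 runs from 12 July 2009, when the application is submitted. The window is 5–15 days after 12 July 2009; it closes on 27 July 2009.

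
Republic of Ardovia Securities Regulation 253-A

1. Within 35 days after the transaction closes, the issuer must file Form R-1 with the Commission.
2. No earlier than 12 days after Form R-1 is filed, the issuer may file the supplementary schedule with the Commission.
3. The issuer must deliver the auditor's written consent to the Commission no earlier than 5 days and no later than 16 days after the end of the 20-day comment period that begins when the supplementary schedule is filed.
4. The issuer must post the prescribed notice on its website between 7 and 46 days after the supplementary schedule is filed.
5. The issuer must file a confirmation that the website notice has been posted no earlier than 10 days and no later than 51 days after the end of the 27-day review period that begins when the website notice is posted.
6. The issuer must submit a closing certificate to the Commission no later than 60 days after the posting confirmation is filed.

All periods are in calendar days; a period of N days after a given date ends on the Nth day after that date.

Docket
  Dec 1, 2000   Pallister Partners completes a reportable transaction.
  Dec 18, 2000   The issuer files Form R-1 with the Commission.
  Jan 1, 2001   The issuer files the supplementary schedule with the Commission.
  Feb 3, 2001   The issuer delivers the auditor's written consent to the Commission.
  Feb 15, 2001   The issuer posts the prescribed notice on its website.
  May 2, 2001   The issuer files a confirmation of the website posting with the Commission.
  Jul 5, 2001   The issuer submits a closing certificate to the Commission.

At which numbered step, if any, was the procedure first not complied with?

Step 6

Step 1: 35 days after Dec 1, 2000 (when the transaction closes) is Jan 5, 2001; Dec 18, 2000 is within that limit.
Step 2: the earliest permitted date is 12 days after Dec 18, 2000 (when Form R-1 is filed), i.e. Dec 30, 2000; Jan 1, 2001 is on or after that date.
Step 3: the window is 5–16 days after Jan 21, 2001 (end of the 20-day comment period, which began when the supplementary schedule is filed on Jan 1, 2001), so Jan 26, 2001 through Feb 6, 2001; done Feb 3, 2001 — within the window.
Step 4: the window is 7–46 days after Jan 1, 2001 (when the supplementary schedule is filed), so Jan 8, 2001 through Feb 16, 2001; done Feb 15, 2001 — within the window.
Step 5: the window is 10–51 days after Mar 14, 2001 (end of the 27-day review period, which began when the website notice is posted on Feb 15, 2001), so Mar 24, 2001 through May 4, 2001; done May 2, 2001 — within the window.
Step 6: 60 days after May 2, 2001 (when the posting confirmation is filed) is Jul 1, 2001; Jul 5, 2001 misses that deadline by 4 days.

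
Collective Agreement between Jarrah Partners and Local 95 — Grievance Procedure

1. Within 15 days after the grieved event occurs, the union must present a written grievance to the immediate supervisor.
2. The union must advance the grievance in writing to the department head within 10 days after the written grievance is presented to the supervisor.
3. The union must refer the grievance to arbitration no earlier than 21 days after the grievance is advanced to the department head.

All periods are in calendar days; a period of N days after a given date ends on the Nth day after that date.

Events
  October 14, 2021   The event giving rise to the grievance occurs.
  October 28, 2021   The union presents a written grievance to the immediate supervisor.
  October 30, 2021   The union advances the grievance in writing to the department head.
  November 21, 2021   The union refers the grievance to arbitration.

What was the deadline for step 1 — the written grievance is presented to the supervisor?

October 29, 2021

Step 1 runs from October 14, 2021, when the grieved event occurs. 15 days after October 14, 2021 is October 29, 2021.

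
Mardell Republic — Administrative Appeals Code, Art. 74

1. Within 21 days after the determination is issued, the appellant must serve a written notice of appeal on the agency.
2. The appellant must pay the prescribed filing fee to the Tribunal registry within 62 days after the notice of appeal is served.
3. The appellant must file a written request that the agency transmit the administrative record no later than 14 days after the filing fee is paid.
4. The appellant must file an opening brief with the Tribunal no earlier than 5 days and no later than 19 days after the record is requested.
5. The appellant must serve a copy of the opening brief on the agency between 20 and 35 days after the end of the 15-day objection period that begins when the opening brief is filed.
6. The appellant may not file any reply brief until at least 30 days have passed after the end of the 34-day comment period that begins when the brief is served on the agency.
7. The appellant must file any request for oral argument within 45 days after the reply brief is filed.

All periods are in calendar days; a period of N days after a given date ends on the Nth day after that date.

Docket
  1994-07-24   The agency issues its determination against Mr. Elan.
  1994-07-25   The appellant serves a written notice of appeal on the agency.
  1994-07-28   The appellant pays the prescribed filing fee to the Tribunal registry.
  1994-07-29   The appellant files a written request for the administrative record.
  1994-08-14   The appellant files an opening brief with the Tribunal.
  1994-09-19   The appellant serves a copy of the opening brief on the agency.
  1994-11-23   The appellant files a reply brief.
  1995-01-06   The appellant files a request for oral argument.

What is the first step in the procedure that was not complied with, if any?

None — every step was satisfied

Step 1: 21 days after 1994-07-24 (when the determination is issued) is 1994-08-14; done 1994-07-25 — timely.
Step 2: 62 days after 1994-07-25 (when the notice of appeal is served) is 1994-09-25; done 1994-07-28 — timely.
Step 3: 14 days after 1994-07-28 (when the filing fee is paid) is 1994-08-11; completed 1994-07-29, before the deadline.
Step 4: the window is 5–19 days after 1994-07-29 (when the record is requested), so 1994-08-03 through 1994-08-17; done 1994-08-14, which is between those dates.
Step 5: the window is 20–35 days after 1994-08-29 (end of the 15-day objection period, which began when the opening brief is filed on 1994-08-14), so 1994-09-18 through 1994-10-03; done 1994-09-19, which is between those dates.
Step 6: the earliest permitted date is 30 days after 1994-10-23 (end of the 34-day comment period, which began when the brief is served on the agency on 1994-09-19), i.e. 1994-11-22; 1994-11-23 is on or after that date.
Step 7: 45 days after 1994-11-23 (when the reply brief is filed) is 1995-01-07; completed 1995-01-06, before the deadline.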